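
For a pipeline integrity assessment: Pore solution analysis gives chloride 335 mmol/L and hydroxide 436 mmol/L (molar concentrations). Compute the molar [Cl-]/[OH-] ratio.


Threshold parameter = [Cl-] / [OH-] (molar basis; both in mmol/L, so units cancel)
Ratio = 335 / 436 = 0.77

0.77


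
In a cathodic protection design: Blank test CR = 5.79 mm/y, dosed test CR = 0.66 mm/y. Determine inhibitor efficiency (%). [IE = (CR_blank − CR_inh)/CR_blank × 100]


Apply the inhibitor-efficiency definition: IE = (CR_blank − CR_inh)/CR_blank × 100
IE = (5.79 − 0.66) / 5.79 × 100
IE = 5.13 / 5.79 × 100 = 88.6 %

88.6 %


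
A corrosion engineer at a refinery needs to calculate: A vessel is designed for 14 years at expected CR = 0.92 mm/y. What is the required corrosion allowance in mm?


Corrosion allowance = CR × design life
CA = 0.92 * 14 = 12.88 mm

12.88 mm


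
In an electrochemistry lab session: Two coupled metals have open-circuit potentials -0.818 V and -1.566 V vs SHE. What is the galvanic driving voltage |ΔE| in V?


Driving voltage is the absolute potential difference.
|ΔE| = |-0.818 − (-1.566)| = 0.748 V

0.748 V


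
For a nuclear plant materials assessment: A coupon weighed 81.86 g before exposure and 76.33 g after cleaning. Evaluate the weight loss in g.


Weight loss = initial − final
WL = 81.86 − 76.33 = 5.53 g

5.53 g


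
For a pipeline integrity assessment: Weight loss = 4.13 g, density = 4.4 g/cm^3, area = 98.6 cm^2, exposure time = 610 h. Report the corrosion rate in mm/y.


Apply the mm/y weight-loss relation: CR = 87600 * W / (D * A * T)
Numerator: 87600 * 4.13 = 361788.0
Denominator: 4.4 * 98.6 * 610 = 264642.4
CR = 361788.0 / 264642.4 = 1.3671 mm/y

1.3671 mm/y


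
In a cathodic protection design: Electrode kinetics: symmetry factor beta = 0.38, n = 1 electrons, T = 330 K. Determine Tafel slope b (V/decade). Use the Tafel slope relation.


Apply the Tafel slope relation: b = 2.303*R*T/(beta*n*F)
Numerator: 2.303 * 8.314 * 330 = 6318.56
Denominator: 0.38 * 1 * 96485 = 36664.3
b = 6318.56 / 36664.3 = 0.172 V/decade

0.172 V/decade


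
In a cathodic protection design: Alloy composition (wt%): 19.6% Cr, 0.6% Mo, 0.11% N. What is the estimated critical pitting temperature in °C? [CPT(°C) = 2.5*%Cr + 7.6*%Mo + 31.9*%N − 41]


Apply the ASTM G48 empirical CPT estimate: CPT(°C) = 2.5*%Cr + 7.6*%Mo + 31.9*%N − 41
2.5*19.6 = 49; 7.6*0.6 = 4.56; 31.9*0.11 = 3.509
CPT = 49 + 4.56 + 3.509 − 41 = 16.069 °C
Rounded to 0.1 °C: CPT ≈ 16.1 °C

16.1 °C


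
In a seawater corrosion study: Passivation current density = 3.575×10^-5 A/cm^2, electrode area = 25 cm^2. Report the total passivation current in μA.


I = i_pass * A, then convert A → μA (×10^6)
I = 3.575×10^-5 * 25 * 10^6 = 893.75 μA

893.75 μA


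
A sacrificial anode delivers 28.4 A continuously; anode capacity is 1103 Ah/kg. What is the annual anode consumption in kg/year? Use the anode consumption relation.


Annual consumption = current * hours per year / capacity
Rate = 28.4 * 8760 / 1103 = 225.6 kg/year

225.6 kg/year


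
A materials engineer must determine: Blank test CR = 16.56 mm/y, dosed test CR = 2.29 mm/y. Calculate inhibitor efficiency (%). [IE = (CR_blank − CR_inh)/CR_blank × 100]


Apply the inhibitor-efficiency definition: IE = (CR_blank − CR_inh)/CR_blank × 100
IE = (16.56 − 2.29) / 16.56 × 100
IE = 14.27 / 16.56 × 100 = 86.2 %

86.2 %


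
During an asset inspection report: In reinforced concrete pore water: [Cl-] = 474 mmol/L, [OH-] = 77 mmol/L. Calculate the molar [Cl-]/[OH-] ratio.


Threshold parameter = [Cl-] / [OH-] (molar basis; both in mmol/L, so units cancel)
Ratio = 474 / 77 = 6.16

6.16


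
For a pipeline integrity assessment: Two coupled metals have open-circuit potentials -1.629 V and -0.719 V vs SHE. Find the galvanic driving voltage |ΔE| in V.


Driving voltage is the absolute potential difference.
|ΔE| = |-1.629 − (-0.719)| = 0.91 V

0.91 V


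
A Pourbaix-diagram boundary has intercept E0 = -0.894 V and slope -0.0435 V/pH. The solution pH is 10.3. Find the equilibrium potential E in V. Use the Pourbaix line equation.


Apply the Pourbaix line equation: E = E0 + slope*pH
E = -0.894 + (-0.0435)*10.3 = -0.894 + (-0.44805) = -1.34205 V
Rounded to 3 decimal places: E = -1.342 V

-1.342 V


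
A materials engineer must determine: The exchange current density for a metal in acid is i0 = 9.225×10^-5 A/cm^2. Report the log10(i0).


i0 = 9.225×10^-5 A/cm^2
log10(i0) = -4.035

-4.035


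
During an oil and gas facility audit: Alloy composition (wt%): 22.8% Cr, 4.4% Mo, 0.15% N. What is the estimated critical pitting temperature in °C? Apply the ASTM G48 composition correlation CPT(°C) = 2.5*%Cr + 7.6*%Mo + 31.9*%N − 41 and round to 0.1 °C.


Apply the ASTM G48 empirical CPT estimate: CPT(°C) = 2.5*%Cr + 7.6*%Mo + 31.9*%N − 41
2.5*22.8 = 57; 7.6*4.4 = 33.44; 31.9*0.15 = 4.785
CPT = 57 + 33.44 + 4.785 − 41 = 54.225 °C
Rounded to 0.1 °C: CPT ≈ 54.2 °C

54.2 °C


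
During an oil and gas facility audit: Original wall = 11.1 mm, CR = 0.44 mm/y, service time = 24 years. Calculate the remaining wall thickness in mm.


Remaining wall = original − CR × time
t = 11.1 − 0.44*24 = 11.1 − 10.56 = 0.54 mm

0.54 mm


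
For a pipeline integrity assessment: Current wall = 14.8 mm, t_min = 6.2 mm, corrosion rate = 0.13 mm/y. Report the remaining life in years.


Apply the remaining-life relation: RL = (t_current − t_min) / CR
RL = (14.8 − 6.2) / 0.13 = 8.6 / 0.13 = 66.2 years

66.2 years


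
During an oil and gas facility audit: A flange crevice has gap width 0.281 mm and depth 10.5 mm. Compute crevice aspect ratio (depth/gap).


Aspect ratio = depth / gap
Ratio = 10.5 / 0.281 = 37.4

37.4


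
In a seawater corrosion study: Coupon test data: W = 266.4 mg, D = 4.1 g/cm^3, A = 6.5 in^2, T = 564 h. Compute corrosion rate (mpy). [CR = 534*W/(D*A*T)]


Apply the mpy weight-loss relation: CR = 534 * W / (D * A * T)
Numerator: 534 * 266.4 = 142257.6
Denominator: 4.1 * 6.5 * 564 = 15030.6
CR = 142257.6 / 15030.6 = 9.465 mpy

9.465 mpy


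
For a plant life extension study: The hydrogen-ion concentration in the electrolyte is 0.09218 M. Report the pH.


pH = −log10[H+]
pH = −log10(0.09218) = 1.04

1.04


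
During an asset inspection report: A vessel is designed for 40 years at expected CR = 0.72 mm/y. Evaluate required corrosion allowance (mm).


Corrosion allowance = CR × design life
CA = 0.72 * 40 = 28.8 mm

28.8 mm


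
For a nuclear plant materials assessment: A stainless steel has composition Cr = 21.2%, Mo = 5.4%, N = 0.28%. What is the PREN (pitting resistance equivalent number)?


Apply the PREN formula: PREN = Cr + 3.3*Mo + 16*N
PREN = 21.2 + 3.3*5.4 + 16*0.28
PREN = 21.2 + 17.82 + 4.48 = 43.5

43.5


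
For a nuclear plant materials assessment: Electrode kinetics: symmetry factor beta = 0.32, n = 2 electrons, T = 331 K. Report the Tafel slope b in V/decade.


Apply the Tafel slope relation: b = 2.303*R*T/(beta*n*F)
Numerator: 2.303 * 8.314 * 331 = 6337.7
Denominator: 0.32 * 2 * 96485 = 61750.4
b = 6337.7 / 61750.4 = 0.103 V/decade

0.103 V/decade


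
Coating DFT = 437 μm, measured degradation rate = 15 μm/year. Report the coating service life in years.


Service life = thickness / degradation rate
Life = 437 / 15 = 29.1 years

29.1 years


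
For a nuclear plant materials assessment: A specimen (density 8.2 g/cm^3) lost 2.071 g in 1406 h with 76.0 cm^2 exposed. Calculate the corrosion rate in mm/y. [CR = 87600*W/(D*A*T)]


Apply the mm/y weight-loss relation: CR = 87600 * W / (D * A * T)
Numerator: 87600 * 2.071 = 181419.6
Denominator: 8.2 * 76.0 * 1406 = 876219.2
CR = 181419.6 / 876219.2 = 0.207 mm/y

0.207 mm/y


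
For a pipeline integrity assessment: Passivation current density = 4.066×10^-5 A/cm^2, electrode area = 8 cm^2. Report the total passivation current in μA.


I = i_pass * A, then convert A → μA (×10^6)
I = 4.066×10^-5 * 8 * 10^6 = 325.28 μA

325.28 μA


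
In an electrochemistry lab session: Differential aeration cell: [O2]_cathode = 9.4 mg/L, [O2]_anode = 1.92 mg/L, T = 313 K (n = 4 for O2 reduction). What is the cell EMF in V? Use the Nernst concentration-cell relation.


Apply the Nernst concentration-cell relation: E = (RT/nF)*ln(C_cathode/C_anode)
RT/nF = 8.314*313/(4*96485) = 0.00674271 V
ln(9.4/1.92) = 1.58838
E = 0.00674271 * 1.58838 = 0.01071 V

0.01071 V


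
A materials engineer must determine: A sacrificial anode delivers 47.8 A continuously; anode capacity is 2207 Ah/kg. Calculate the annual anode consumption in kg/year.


Annual consumption = current * hours per year / capacity
Rate = 47.8 * 8760 / 2207 = 189.7 kg/year

189.7 kg/year


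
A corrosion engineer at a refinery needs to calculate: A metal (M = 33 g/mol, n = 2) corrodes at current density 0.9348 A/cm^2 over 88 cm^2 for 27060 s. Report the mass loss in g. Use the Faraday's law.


Apply Faraday's law: m = i*A*t*M / (n*F)
Total charge passed Q = i*A*t = 0.9348*88*27060 = 2226020.544 C
m = Q*M/(n*F) = 2226020.544*33/(2*96485) = 380.67408 g

380.67408 g


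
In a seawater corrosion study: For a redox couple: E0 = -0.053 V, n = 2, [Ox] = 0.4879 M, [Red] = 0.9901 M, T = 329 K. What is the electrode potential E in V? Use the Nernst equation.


Apply the Nernst equation: E = E0 + (RT/nF)*ln([Ox]/[Red])
Step 1: RT/nF = 8.314*329/(2*96485) = 0.01417477 V
Step 2: [Ox]/[Red] = 0.4879/0.9901 = 0.492779
Step 3: ln(0.492779) = -0.707694
Step 4: correction = 0.01417477 * -0.707694 = -0.01 V
E = -0.053 + -0.01 = -0.063 V

-0.063 V


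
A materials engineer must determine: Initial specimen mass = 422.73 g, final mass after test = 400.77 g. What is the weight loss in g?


Weight loss = initial − final
WL = 422.73 − 400.77 = 21.96 g

21.96 g


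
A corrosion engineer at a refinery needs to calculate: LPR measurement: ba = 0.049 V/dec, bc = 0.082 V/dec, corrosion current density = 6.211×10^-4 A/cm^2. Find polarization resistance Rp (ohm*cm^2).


Apply the Stern-Geary equation: Rp = ba*bc / (2.303*icorr*(ba+bc))
ba*bc = 0.049*0.082 = 0.004018
ba+bc = 0.131; 2.303*icorr*(ba+bc) = 2.303*6.211×10^-4*0.131 = 1.8738152×10^-4
Rp = 0.004018 / 1.8738152×10^-4 = 21.44 ohm*cm^2

21.44 ohm*cm^2


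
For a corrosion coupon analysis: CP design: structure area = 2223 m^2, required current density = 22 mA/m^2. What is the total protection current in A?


I = area * current density, then convert mA → A (÷1000)
I = 2223 * 22 / 1000 = 48.91 A

48.91 A


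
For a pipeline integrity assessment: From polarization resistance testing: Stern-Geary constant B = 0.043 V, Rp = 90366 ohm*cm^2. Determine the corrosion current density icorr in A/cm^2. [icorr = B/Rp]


Apply the Stern-Geary relation: icorr = B / Rp
icorr = 0.043 / 90366 = 4.758×10^-7 A/cm^2

4.758×10^-7 A/cm^2


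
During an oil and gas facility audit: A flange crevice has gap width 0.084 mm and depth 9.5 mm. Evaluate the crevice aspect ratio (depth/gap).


Aspect ratio = depth / gap
Ratio = 9.5 / 0.084 = 113.1

113.1


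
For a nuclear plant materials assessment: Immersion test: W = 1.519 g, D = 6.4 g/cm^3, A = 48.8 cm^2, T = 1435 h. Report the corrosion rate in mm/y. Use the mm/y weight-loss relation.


Apply the mm/y weight-loss relation: CR = 87600 * W / (D * A * T)
Numerator: 87600 * 1.519 = 133064.4
Denominator: 6.4 * 48.8 * 1435 = 448179.2
CR = 133064.4 / 448179.2 = 0.2969 mm/y

0.2969 mm/y


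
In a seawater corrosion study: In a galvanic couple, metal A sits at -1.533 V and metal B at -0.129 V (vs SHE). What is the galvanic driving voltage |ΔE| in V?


Driving voltage is the absolute potential difference.
|ΔE| = |-1.533 − (-0.129)| = 1.404 V

1.404 V


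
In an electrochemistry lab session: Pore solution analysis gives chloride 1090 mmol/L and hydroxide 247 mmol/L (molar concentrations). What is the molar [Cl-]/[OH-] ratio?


Threshold parameter = [Cl-] / [OH-] (molar basis; both in mmol/L, so units cancel)
Ratio = 1090 / 247 = 4.41

4.41


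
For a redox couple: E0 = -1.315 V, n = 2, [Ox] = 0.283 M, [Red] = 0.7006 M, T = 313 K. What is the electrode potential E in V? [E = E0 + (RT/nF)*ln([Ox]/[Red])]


Apply the Nernst equation: E = E0 + (RT/nF)*ln([Ox]/[Red])
Step 1: RT/nF = 8.314*313/(2*96485) = 0.01348542 V
Step 2: [Ox]/[Red] = 0.283/0.7006 = 0.403939
Step 3: ln(0.403939) = -0.906491
Step 4: correction = 0.01348542 * -0.906491 = -0.012 V
E = -1.315 + -0.012 = -1.327 V

-1.327 V


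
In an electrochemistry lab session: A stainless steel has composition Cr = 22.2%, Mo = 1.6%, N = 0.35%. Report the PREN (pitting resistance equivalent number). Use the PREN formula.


Apply the PREN formula: PREN = Cr + 3.3*Mo + 16*N
PREN = 22.2 + 3.3*1.6 + 16*0.35
PREN = 22.2 + 5.28 + 5.6 = 33.08

33.08


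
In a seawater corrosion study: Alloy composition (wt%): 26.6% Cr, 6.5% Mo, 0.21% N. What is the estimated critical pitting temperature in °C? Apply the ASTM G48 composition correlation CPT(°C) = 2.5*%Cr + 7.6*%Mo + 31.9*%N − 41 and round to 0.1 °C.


Apply the ASTM G48 empirical CPT estimate: CPT(°C) = 2.5*%Cr + 7.6*%Mo + 31.9*%N − 41
2.5*26.6 = 66.5; 7.6*6.5 = 49.4; 31.9*0.21 = 6.699
CPT = 66.5 + 49.4 + 6.699 − 41 = 81.599 °C
Rounded to 0.1 °C: CPT ≈ 81.6 °C

81.6 °C


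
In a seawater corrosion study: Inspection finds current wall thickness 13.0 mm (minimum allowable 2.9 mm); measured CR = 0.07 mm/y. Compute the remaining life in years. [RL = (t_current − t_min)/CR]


Apply the remaining-life relation: RL = (t_current − t_min) / CR
RL = (13.0 − 2.9) / 0.07 = 10.1 / 0.07 = 144.3 years

144.3 years


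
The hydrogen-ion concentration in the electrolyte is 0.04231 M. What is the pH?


pH = −log10[H+]
pH = −log10(0.04231) = 1.37

1.37


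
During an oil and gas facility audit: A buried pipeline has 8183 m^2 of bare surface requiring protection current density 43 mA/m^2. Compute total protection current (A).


I = area * current density, then convert mA → A (÷1000)
I = 8183 * 43 / 1000 = 351.87 A

351.87 A


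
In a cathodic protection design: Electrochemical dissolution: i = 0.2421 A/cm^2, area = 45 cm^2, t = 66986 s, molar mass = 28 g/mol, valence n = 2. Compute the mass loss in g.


Apply Faraday's law: m = i*A*t*M / (n*F)
Total charge passed Q = i*A*t = 0.2421*45*66986 = 729778.977 C
m = Q*M/(n*F) = 729778.977*28/(2*96485) = 105.89113 g

105.89113 g


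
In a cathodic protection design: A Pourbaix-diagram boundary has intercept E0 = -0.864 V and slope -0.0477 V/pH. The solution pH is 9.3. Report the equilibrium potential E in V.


Apply the Pourbaix line equation: E = E0 + slope*pH
E = -0.864 + (-0.0477)*9.3 = -0.864 + (-0.44361) = -1.30761 V
Rounded to 4 decimal places: E = -1.3076 V

-1.3076 V


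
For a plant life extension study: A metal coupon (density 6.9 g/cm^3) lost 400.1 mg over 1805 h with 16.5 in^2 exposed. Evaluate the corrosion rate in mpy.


Apply the mpy weight-loss relation: CR = 534 * W / (D * A * T)
Numerator: 534 * 400.1 = 213653.4
Denominator: 6.9 * 16.5 * 1805 = 205499.25
CR = 213653.4 / 205499.25 = 1.03968 mpy

1.03968 mpy


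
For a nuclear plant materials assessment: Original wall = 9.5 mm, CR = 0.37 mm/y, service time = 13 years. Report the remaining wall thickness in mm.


Remaining wall = original − CR × time
t = 9.5 − 0.37*13 = 9.5 − 4.81 = 4.69 mm

4.69 mm


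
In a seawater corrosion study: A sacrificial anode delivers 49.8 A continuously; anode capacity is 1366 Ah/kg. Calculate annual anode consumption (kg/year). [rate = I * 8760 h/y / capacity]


Annual consumption = current * hours per year / capacity
Rate = 49.8 * 8760 / 1366 = 319.4 kg/year

319.4 kg/year


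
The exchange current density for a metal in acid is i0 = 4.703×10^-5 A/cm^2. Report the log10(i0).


i0 = 4.703×10^-5 A/cm^2
log10(i0) = -4.328

-4.328


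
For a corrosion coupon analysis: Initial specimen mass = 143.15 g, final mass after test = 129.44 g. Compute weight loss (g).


Weight loss = initial − final
WL = 143.15 − 129.44 = 13.71 g

13.71 g


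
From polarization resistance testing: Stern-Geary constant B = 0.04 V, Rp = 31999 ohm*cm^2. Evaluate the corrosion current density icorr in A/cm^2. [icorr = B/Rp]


Apply the Stern-Geary relation: icorr = B / Rp
icorr = 0.04 / 31999 = 1.25×10^-6 A/cm^2

1.25×10^-6 A/cm^2


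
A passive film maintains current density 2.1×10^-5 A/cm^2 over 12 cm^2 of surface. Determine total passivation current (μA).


I = i_pass * A, then convert A → μA (×10^6)
I = 2.1×10^-5 * 12 * 10^6 = 252.0 μA

252.0 μA


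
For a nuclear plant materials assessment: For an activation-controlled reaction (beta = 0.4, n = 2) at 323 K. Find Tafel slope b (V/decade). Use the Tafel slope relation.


Apply the Tafel slope relation: b = 2.303*R*T/(beta*n*F)
Numerator: 2.303 * 8.314 * 323 = 6184.53
Denominator: 0.4 * 2 * 96485 = 77188.0
b = 6184.53 / 77188.0 = 0.08 V/decade

0.08 V/decade


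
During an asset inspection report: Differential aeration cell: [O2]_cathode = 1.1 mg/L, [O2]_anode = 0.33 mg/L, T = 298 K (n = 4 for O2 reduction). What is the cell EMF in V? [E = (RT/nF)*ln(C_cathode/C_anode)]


Apply the Nernst concentration-cell relation: E = (RT/nF)*ln(C_cathode/C_anode)
RT/nF = 8.314*298/(4*96485) = 0.00641958 V
ln(1.1/0.33) = 1.20397
E = 0.00641958 * 1.20397 = 0.00773 V

0.00773 V


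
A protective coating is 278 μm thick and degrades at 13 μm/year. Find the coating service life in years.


Service life = thickness / degradation rate
Life = 278 / 13 = 21.4 years

21.4 years


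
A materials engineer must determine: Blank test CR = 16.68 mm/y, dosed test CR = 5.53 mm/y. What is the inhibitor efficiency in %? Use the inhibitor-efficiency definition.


Apply the inhibitor-efficiency definition: IE = (CR_blank − CR_inh)/CR_blank × 100
IE = (16.68 − 5.53) / 16.68 × 100
IE = 11.15 / 16.68 × 100 = 66.8 %

66.8 %


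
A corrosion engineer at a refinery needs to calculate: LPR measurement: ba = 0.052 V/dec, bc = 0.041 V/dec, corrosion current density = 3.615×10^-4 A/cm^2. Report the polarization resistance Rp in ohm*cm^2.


Apply the Stern-Geary equation: Rp = ba*bc / (2.303*icorr*(ba+bc))
ba*bc = 0.052*0.041 = 0.002132
ba+bc = 0.093; 2.303*icorr*(ba+bc) = 2.303*3.615×10^-4*0.093 = 7.7425708×10^-5
Rp = 0.002132 / 7.7425708×10^-5 = 27.54 ohm*cm^2

27.54 ohm*cm^2


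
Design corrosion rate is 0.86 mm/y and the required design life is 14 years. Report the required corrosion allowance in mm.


Corrosion allowance = CR × design life
CA = 0.86 * 14 = 12.04 mm

12.04 mm


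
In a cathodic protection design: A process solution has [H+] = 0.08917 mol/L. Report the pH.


pH = −log10[H+]
pH = −log10(0.08917) = 1.05

1.05


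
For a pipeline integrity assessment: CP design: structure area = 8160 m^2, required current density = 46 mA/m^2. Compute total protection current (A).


I = area * current density, then convert mA → A (÷1000)
I = 8160 * 46 / 1000 = 375.36 A

375.36 A


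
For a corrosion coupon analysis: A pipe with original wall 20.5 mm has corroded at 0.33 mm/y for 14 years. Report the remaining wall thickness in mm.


Remaining wall = original − CR × time
t = 20.5 − 0.33*14 = 20.5 − 4.62 = 15.88 mm

15.88 mm


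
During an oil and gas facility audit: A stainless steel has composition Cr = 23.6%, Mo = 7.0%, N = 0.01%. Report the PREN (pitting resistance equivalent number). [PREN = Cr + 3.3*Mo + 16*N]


Apply the PREN formula: PREN = Cr + 3.3*Mo + 16*N
PREN = 23.6 + 3.3*7.0 + 16*0.01
PREN = 23.6 + 23.1 + 0.16 = 46.86

46.86


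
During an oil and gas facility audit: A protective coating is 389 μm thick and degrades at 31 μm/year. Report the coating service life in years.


Service life = thickness / degradation rate
Life = 389 / 31 = 12.5 years

12.5 years


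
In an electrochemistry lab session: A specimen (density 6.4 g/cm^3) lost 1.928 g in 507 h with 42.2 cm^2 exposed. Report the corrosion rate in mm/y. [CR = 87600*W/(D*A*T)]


Apply the mm/y weight-loss relation: CR = 87600 * W / (D * A * T)
Numerator: 87600 * 1.928 = 168892.8
Denominator: 6.4 * 42.2 * 507 = 136930.56
CR = 168892.8 / 136930.56 = 1.233419 mm/y

1.233419 mm/y


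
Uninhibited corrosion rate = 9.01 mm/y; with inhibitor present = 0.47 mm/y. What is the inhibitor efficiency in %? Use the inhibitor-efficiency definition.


Apply the inhibitor-efficiency definition: IE = (CR_blank − CR_inh)/CR_blank × 100
IE = (9.01 − 0.47) / 9.01 × 100
IE = 8.54 / 9.01 × 100 = 94.8 %

94.8 %


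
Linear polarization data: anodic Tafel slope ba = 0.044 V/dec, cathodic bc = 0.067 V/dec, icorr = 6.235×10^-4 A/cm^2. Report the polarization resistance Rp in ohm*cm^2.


Apply the Stern-Geary equation: Rp = ba*bc / (2.303*icorr*(ba+bc))
ba*bc = 0.044*0.067 = 0.002948
ba+bc = 0.111; 2.303*icorr*(ba+bc) = 2.303*6.235×10^-4*0.111 = 1.5938718×10^-4
Rp = 0.002948 / 1.5938718×10^-4 = 18.5 ohm*cm^2

18.5 ohm*cm^2


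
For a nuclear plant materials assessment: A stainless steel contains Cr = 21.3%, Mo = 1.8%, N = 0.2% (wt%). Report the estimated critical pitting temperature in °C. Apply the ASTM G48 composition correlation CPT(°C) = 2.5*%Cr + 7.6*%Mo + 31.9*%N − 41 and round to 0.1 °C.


Apply the ASTM G48 empirical CPT estimate: CPT(°C) = 2.5*%Cr + 7.6*%Mo + 31.9*%N − 41
2.5*21.3 = 53.25; 7.6*1.8 = 13.68; 31.9*0.2 = 6.38
CPT = 53.25 + 13.68 + 6.38 − 41 = 32.31 °C
Rounded to 0.1 °C: CPT ≈ 32.3 °C

32.3 °C


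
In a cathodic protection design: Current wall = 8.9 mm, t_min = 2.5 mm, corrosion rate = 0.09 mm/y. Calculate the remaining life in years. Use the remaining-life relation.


Apply the remaining-life relation: RL = (t_current − t_min) / CR
RL = (8.9 − 2.5) / 0.09 = 6.4 / 0.09 = 71.1 years

71.1 years


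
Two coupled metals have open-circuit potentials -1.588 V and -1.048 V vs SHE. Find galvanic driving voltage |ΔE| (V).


Driving voltage is the absolute potential difference.
|ΔE| = |-1.588 − (-1.048)| = 0.54 V

0.54 V


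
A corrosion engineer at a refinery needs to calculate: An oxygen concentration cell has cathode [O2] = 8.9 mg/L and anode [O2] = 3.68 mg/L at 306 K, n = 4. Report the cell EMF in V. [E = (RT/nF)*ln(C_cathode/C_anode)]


Apply the Nernst concentration-cell relation: E = (RT/nF)*ln(C_cathode/C_anode)
RT/nF = 8.314*306/(4*96485) = 0.00659192 V
ln(8.9/3.68) = 0.88314
E = 0.00659192 * 0.88314 = 0.00582 V

0.00582 V


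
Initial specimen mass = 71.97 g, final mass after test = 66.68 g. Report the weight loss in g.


Weight loss = initial − final
WL = 71.97 − 66.68 = 5.29 g

5.29 g


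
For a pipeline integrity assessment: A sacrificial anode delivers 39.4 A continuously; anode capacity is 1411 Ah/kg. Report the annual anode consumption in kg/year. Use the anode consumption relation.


Annual consumption = current * hours per year / capacity
Rate = 39.4 * 8760 / 1411 = 244.6 kg/year

244.6 kg/year


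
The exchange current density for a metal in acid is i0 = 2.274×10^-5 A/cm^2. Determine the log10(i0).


i0 = 2.274×10^-5 A/cm^2
log10(i0) = -4.643

-4.643


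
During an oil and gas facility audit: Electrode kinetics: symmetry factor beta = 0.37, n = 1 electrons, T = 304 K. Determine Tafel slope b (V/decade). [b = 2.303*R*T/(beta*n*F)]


Apply the Tafel slope relation: b = 2.303*R*T/(beta*n*F)
Numerator: 2.303 * 8.314 * 304 = 5820.73
Denominator: 0.37 * 1 * 96485 = 35699.45
b = 5820.73 / 35699.45 = 0.163 V/decade

0.163 V/decade


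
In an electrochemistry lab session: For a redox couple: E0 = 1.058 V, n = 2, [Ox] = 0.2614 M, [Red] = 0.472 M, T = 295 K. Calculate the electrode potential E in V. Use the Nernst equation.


Apply the Nernst equation: E = E0 + (RT/nF)*ln([Ox]/[Red])
Step 1: RT/nF = 8.314*295/(2*96485) = 0.0127099 V
Step 2: [Ox]/[Red] = 0.2614/0.472 = 0.553814
Step 3: ln(0.553814) = -0.590926
Step 4: correction = 0.0127099 * -0.590926 = -0.0075 V
E = 1.058 + -0.0075 = 1.0505 V

1.0505 V


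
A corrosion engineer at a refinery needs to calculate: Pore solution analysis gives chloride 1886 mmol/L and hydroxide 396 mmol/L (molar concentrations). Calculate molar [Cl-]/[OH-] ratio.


Threshold parameter = [Cl-] / [OH-] (molar basis; both in mmol/L, so units cancel)
Ratio = 1886 / 396 = 4.76

4.76


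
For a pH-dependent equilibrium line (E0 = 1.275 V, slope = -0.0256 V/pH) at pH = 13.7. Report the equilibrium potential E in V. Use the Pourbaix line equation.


Apply the Pourbaix line equation: E = E0 + slope*pH
E = 1.275 + (-0.0256)*13.7 = 1.275 + (-0.35072) = 0.92428 V
Rounded to 3 decimal places: E = 0.924 V

0.924 V


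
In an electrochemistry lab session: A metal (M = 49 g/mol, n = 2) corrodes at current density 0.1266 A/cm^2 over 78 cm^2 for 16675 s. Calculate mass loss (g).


Apply Faraday's law: m = i*A*t*M / (n*F)
Total charge passed Q = i*A*t = 0.1266*78*16675 = 164662.29 C
m = Q*M/(n*F) = 164662.29*49/(2*96485) = 41.812 g

41.812 g


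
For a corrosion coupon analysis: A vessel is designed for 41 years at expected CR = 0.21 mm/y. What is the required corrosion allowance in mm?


Corrosion allowance = CR × design life
CA = 0.21 * 41 = 8.61 mm

8.61 mm


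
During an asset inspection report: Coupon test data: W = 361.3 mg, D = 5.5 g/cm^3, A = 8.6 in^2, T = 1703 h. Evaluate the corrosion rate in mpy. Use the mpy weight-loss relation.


Apply the mpy weight-loss relation: CR = 534 * W / (D * A * T)
Numerator: 534 * 361.3 = 192934.2
Denominator: 5.5 * 8.6 * 1703 = 80551.9
CR = 192934.2 / 80551.9 = 2.3952 mpy

2.3952 mpy


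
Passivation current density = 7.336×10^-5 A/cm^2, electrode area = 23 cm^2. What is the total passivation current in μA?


I = i_pass * A, then convert A → μA (×10^6)
I = 7.336×10^-5 * 23 * 10^6 = 1687.28 μA

1687.28 μA


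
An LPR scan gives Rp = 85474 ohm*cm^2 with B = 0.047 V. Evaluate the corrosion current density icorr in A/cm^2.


Apply the Stern-Geary relation: icorr = B / Rp
icorr = 0.047 / 85474 = 5.499×10^-7 A/cm^2

5.499×10^-7 A/cm^2


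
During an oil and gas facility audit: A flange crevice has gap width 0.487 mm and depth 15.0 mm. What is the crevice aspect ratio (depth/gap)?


Aspect ratio = depth / gap
Ratio = 15.0 / 0.487 = 30.8

30.8


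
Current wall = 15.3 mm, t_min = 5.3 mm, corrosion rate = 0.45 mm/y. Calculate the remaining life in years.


Apply the remaining-life relation: RL = (t_current − t_min) / CR
RL = (15.3 − 5.3) / 0.45 = 10.0 / 0.45 = 22.2 years

22.2 years


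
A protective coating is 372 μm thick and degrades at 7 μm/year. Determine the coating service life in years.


Service life = thickness / degradation rate
Life = 372 / 7 = 53.1 years

53.1 years


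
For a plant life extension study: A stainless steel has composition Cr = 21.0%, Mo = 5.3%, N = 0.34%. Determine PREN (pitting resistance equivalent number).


Apply the PREN formula: PREN = Cr + 3.3*Mo + 16*N
PREN = 21.0 + 3.3*5.3 + 16*0.34
PREN = 21.0 + 17.49 + 5.44 = 43.93

43.93


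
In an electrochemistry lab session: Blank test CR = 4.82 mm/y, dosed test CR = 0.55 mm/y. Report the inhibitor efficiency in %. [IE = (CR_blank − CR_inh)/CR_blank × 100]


Apply the inhibitor-efficiency definition: IE = (CR_blank − CR_inh)/CR_blank × 100
IE = (4.82 − 0.55) / 4.82 × 100
IE = 4.27 / 4.82 × 100 = 88.6 %

88.6 %


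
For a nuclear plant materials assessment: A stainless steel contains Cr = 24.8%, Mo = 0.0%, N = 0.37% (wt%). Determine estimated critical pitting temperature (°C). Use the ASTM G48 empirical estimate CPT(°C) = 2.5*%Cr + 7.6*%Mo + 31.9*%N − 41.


Apply the ASTM G48 empirical CPT estimate: CPT(°C) = 2.5*%Cr + 7.6*%Mo + 31.9*%N − 41
2.5*24.8 = 62; 7.6*0.0 = 0; 31.9*0.37 = 11.803
CPT = 62 + 0 + 11.803 − 41 = 32.803 °C
Rounded to 0.1 °C: CPT ≈ 32.8 °C

32.8 °C


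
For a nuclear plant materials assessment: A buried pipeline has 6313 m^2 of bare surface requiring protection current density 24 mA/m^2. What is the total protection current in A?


I = area * current density, then convert mA → A (÷1000)
I = 6313 * 24 / 1000 = 151.51 A

151.51 A


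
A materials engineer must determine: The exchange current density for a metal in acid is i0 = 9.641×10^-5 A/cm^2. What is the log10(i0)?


i0 = 9.641×10^-5 A/cm^2
log10(i0) = -4.016

-4.016


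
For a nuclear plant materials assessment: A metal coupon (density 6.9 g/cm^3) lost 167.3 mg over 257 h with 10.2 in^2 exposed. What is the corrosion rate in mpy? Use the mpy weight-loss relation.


Apply the mpy weight-loss relation: CR = 534 * W / (D * A * T)
Numerator: 534 * 167.3 = 89338.2
Denominator: 6.9 * 10.2 * 257 = 18087.66
CR = 89338.2 / 18087.66 = 4.939 mpy

4.939 mpy


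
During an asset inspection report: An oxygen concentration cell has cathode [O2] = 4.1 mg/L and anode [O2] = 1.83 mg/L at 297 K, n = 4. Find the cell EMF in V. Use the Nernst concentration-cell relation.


Apply the Nernst concentration-cell relation: E = (RT/nF)*ln(C_cathode/C_anode)
RT/nF = 8.314*297/(4*96485) = 0.00639804 V
ln(4.1/1.83) = 0.80667
E = 0.00639804 * 0.80667 = 0.00516 V

0.00516 V


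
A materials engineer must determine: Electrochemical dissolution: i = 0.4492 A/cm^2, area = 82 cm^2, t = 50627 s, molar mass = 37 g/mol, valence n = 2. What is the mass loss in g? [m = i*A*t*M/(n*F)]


Apply Faraday's law: m = i*A*t*M / (n*F)
Total charge passed Q = i*A*t = 0.4492*82*50627 = 1864815.1688 C
m = Q*M/(n*F) = 1864815.1688*37/(2*96485) = 357.559 g

357.559 g


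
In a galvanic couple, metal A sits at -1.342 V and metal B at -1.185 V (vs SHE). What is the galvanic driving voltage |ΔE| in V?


Driving voltage is the absolute potential difference.
|ΔE| = |-1.342 − (-1.185)| = 0.157 V

0.157 V


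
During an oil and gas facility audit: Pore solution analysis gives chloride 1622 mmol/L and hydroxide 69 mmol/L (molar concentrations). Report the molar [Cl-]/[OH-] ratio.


Threshold parameter = [Cl-] / [OH-] (molar basis; both in mmol/L, so units cancel)
Ratio = 1622 / 69 = 23.51

23.51


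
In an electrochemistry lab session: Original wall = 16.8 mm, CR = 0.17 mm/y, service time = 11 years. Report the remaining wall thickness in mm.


Remaining wall = original − CR × time
t = 16.8 − 0.17*11 = 16.8 − 1.87 = 14.93 mm

14.93 mm


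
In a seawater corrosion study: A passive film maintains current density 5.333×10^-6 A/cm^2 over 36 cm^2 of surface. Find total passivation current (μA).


I = i_pass * A, then convert A → μA (×10^6)
I = 5.333×10^-6 * 36 * 10^6 = 191.99 μA

191.99 μA


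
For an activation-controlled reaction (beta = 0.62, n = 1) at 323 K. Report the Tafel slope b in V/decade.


Apply the Tafel slope relation: b = 2.303*R*T/(beta*n*F)
Numerator: 2.303 * 8.314 * 323 = 6184.53
Denominator: 0.62 * 1 * 96485 = 59820.7
b = 6184.53 / 59820.7 = 0.103 V/decade

0.103 V/decade


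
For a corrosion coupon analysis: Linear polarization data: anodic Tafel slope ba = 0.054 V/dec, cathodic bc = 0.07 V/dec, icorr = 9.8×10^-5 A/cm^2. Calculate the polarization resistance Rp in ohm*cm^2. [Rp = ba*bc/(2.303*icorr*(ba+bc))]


Apply the Stern-Geary equation: Rp = ba*bc / (2.303*icorr*(ba+bc))
ba*bc = 0.054*0.07 = 0.00378
ba+bc = 0.124; 2.303*icorr*(ba+bc) = 2.303*9.8×10^-5*0.124 = 2.7986056×10^-5
Rp = 0.00378 / 2.7986056×10^-5 = 135.07 ohm*cm^2

135.07 ohm*cm^2


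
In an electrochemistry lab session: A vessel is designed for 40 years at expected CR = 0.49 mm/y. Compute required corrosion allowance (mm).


Corrosion allowance = CR × design life
CA = 0.49 * 40 = 19.6 mm

19.6 mm


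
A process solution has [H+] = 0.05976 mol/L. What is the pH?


pH = −log10[H+]
pH = −log10(0.05976) = 1.22

1.22


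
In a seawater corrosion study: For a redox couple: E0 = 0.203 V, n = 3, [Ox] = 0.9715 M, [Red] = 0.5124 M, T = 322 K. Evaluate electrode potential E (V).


Apply the Nernst equation: E = E0 + (RT/nF)*ln([Ox]/[Red])
Step 1: RT/nF = 8.314*322/(3*96485) = 0.00924879 V
Step 2: [Ox]/[Red] = 0.9715/0.5124 = 1.89598
Step 3: ln(1.89598) = 0.639736
Step 4: correction = 0.00924879 * 0.639736 = 0.0059 V
E = 0.203 + 0.0059 = 0.2089 V

0.2089 V


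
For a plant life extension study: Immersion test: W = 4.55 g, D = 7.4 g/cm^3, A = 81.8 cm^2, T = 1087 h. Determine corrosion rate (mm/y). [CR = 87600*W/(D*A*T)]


Apply the mm/y weight-loss relation: CR = 87600 * W / (D * A * T)
Numerator: 87600 * 4.55 = 398580.0
Denominator: 7.4 * 81.8 * 1087 = 657982.84
CR = 398580.0 / 657982.84 = 0.6058 mm/y

0.6058 mm/y


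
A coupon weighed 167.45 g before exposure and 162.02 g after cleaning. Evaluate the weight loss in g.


Weight loss = initial − final
WL = 167.45 − 162.02 = 5.43 g

5.43 g


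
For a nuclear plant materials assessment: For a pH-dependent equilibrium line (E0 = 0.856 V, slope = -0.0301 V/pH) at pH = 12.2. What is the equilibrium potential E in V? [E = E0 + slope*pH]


Apply the Pourbaix line equation: E = E0 + slope*pH
E = 0.856 + (-0.0301)*12.2 = 0.856 + (-0.36722) = 0.48878 V
Rounded to 3 decimal places: E = 0.489 V

0.489 V


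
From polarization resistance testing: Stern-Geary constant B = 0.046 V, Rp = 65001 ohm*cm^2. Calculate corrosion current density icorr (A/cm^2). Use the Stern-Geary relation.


Apply the Stern-Geary relation: icorr = B / Rp
icorr = 0.046 / 65001 = 7.077×10^-7 A/cm^2

7.077×10^-7 A/cm^2


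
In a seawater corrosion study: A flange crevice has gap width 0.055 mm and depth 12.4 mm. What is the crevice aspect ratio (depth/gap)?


Aspect ratio = depth / gap
Ratio = 12.4 / 0.055 = 225.5

225.5


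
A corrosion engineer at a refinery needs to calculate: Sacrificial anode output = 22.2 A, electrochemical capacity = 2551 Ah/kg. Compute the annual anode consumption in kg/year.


Annual consumption = current * hours per year / capacity
Rate = 22.2 * 8760 / 2551 = 76.2 kg/year

76.2 kg/year


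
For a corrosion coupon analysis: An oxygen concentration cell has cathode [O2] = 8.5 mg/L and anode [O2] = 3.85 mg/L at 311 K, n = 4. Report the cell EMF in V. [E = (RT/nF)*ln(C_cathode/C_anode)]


Apply the Nernst concentration-cell relation: E = (RT/nF)*ln(C_cathode/C_anode)
RT/nF = 8.314*311/(4*96485) = 0.00669963 V
ln(8.5/3.85) = 0.79199
E = 0.00669963 * 0.79199 = 0.00531 V

0.00531 V


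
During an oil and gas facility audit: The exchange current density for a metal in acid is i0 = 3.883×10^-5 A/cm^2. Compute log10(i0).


i0 = 3.883×10^-5 A/cm^2
log10(i0) = -4.411

-4.411


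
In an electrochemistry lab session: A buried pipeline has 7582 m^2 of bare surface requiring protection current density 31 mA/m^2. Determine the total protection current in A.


I = area * current density, then convert mA → A (÷1000)
I = 7582 * 31 / 1000 = 235.04 A

235.04 A


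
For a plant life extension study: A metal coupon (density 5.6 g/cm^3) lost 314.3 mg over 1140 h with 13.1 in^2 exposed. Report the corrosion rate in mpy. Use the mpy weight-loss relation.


Apply the mpy weight-loss relation: CR = 534 * W / (D * A * T)
Numerator: 534 * 314.3 = 167836.2
Denominator: 5.6 * 13.1 * 1140 = 83630.4
CR = 167836.2 / 83630.4 = 2.007 mpy

2.007 mpy


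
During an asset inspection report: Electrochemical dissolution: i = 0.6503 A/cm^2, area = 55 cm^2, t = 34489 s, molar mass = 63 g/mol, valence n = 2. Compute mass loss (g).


Apply Faraday's law: m = i*A*t*M / (n*F)
Total charge passed Q = i*A*t = 0.6503*55*34489 = 1233550.8185 C
m = Q*M/(n*F) = 1233550.8185*63/(2*96485) = 402.72427 g

402.72427 g


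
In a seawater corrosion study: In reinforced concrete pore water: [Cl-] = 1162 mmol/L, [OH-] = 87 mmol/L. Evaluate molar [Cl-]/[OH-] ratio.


Threshold parameter = [Cl-] / [OH-] (molar basis; both in mmol/L, so units cancel)
Ratio = 1162 / 87 = 13.36

13.36


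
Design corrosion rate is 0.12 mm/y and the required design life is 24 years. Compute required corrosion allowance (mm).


Corrosion allowance = CR × design life
CA = 0.12 * 24 = 2.88 mm

2.88 mm


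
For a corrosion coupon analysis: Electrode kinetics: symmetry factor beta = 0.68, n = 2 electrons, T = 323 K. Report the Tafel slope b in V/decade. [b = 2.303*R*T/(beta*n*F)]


Apply the Tafel slope relation: b = 2.303*R*T/(beta*n*F)
Numerator: 2.303 * 8.314 * 323 = 6184.53
Denominator: 0.68 * 2 * 96485 = 131219.6
b = 6184.53 / 131219.6 = 0.047 V/decade

0.047 V/decade


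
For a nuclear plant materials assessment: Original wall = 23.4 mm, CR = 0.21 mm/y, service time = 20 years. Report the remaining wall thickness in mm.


Remaining wall = original − CR × time
t = 23.4 − 0.21*20 = 23.4 − 4.2 = 19.2 mm

19.2 mm


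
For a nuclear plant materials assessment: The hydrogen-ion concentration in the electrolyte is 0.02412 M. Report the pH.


pH = −log10[H+]
pH = −log10(0.02412) = 1.62

1.62


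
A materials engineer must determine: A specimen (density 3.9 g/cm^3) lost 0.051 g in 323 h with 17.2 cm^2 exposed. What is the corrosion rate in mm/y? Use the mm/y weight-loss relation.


Apply the mm/y weight-loss relation: CR = 87600 * W / (D * A * T)
Numerator: 87600 * 0.051 = 4467.6
Denominator: 3.9 * 17.2 * 323 = 21666.84
CR = 4467.6 / 21666.84 = 0.2062 mm/y

0.2062 mm/y


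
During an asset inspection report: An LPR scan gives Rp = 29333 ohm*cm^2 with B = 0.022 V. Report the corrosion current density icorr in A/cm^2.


Apply the Stern-Geary relation: icorr = B / Rp
icorr = 0.022 / 29333 = 7.5×10^-7 A/cm^2

7.5×10^-7 A/cm^2


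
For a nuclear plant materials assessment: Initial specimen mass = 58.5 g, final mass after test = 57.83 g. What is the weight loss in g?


Weight loss = initial − final
WL = 58.5 − 57.83 = 0.67 g

0.67 g


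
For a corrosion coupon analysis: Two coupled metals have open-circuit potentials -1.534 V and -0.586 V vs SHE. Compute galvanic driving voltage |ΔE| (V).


Driving voltage is the absolute potential difference.
|ΔE| = |-1.534 − (-0.586)| = 0.948 V

0.948 V


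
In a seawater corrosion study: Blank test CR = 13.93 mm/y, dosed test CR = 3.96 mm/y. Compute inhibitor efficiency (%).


Apply the inhibitor-efficiency definition: IE = (CR_blank − CR_inh)/CR_blank × 100
IE = (13.93 − 3.96) / 13.93 × 100
IE = 9.97 / 13.93 × 100 = 71.6 %

71.6 %


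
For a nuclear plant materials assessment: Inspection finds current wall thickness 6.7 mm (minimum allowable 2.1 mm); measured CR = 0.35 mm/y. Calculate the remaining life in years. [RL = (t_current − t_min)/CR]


Apply the remaining-life relation: RL = (t_current − t_min) / CR
RL = (6.7 − 2.1) / 0.35 = 4.6 / 0.35 = 13.1 years

13.1 years


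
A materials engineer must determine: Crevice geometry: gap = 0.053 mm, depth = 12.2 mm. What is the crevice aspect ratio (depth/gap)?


Aspect ratio = depth / gap
Ratio = 12.2 / 0.053 = 230.2

230.2


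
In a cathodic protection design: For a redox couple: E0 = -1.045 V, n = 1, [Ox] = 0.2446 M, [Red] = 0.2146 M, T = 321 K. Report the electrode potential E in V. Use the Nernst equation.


Apply the Nernst equation: E = E0 + (RT/nF)*ln([Ox]/[Red])
Step 1: RT/nF = 8.314*321/(1*96485) = 0.0276602 V
Step 2: [Ox]/[Red] = 0.2446/0.2146 = 1.139795
Step 3: ln(1.139795) = 0.130848
Step 4: correction = 0.0276602 * 0.130848 = 0.0036 V
E = -1.045 + 0.0036 = -1.0414 V

-1.0414 V


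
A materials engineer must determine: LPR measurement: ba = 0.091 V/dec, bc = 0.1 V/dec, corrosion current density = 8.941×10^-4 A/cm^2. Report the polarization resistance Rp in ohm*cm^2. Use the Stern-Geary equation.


Apply the Stern-Geary equation: Rp = ba*bc / (2.303*icorr*(ba+bc))
ba*bc = 0.091*0.1 = 0.0091
ba+bc = 0.191; 2.303*icorr*(ba+bc) = 2.303*8.941×10^-4*0.191 = 3.9329045×10^-4
Rp = 0.0091 / 3.9329045×10^-4 = 23.1 ohm*cm^2

23.1 ohm*cm^2
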